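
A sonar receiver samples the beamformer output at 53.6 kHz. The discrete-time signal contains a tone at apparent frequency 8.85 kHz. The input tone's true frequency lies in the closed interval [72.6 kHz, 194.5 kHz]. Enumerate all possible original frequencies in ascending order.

98.35 kHz, 116.05 kHz, 151.95 kHz, 169.65 kHz

Frequencies that alias to 8.85 kHz are k·fs ± 8.85 kHz for integer k ≥ 0.
k=0: 8.85 kHz.
k=1: 44.75 kHz, 62.45 kHz.
k=2: 98.35 kHz, 116.05 kHz.
k=3: 151.95 kHz, 169.65 kHz.
k=4: 205.55 kHz, 223.25 kHz.
Within [72.6 kHz, 194.5 kHz]: 98.35 kHz, 116.05 kHz, 151.95 kHz, 169.65 kHz.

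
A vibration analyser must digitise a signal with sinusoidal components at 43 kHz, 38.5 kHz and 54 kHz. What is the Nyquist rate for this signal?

Highest-frequency component: 54 kHz.
Nyquist rate = 2 × 54 kHz = 108 kHz.

108 kHz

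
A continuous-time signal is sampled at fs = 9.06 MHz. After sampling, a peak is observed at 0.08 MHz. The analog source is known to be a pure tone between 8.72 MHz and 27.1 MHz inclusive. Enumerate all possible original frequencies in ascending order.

Frequencies that alias to 0.08 MHz are k·fs ± 0.08 MHz for integer k ≥ 0.
k=0: 0.08 MHz.
k=1: 8.98 MHz, 9.14 MHz.
k=2: 18.04 MHz, 18.2 MHz.
k=3: 27.1 MHz, 27.26 MHz.
k=4: 36.16 MHz, 36.32 MHz.
Within [8.72 MHz, 27.1 MHz]: 8.98 MHz, 9.14 MHz, 18.04 MHz, 18.2 MHz, 27.1 MHz.

8.98 MHz, 9.14 MHz, 18.04 MHz, 18.2 MHz, 27.1 MHz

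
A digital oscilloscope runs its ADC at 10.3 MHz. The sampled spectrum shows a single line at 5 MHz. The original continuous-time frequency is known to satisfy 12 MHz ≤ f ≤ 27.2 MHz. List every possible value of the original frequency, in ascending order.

15.3 MHz, 15.6 MHz, 25.6 MHz, 25.9 MHz

Frequencies that alias to 5 MHz are k·fs ± 5 MHz for integer k ≥ 0.
k=0: 5 MHz.
k=1: 5.3 MHz, 15.3 MHz.
k=2: 15.6 MHz, 25.6 MHz.
k=3: 25.9 MHz, 35.9 MHz.
k=4: 36.2 MHz, 46.2 MHz.
Within [12 MHz, 27.2 MHz]: 15.3 MHz, 15.6 MHz, 25.6 MHz, 25.9 MHz.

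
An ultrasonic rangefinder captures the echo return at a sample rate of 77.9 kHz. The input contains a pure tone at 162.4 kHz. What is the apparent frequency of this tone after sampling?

162.4 kHz mod fs = 6.6 kHz.
6.6 kHz ≤ fs/2 = 38.95 kHz, appears at 6.6 kHz.

6.6 kHz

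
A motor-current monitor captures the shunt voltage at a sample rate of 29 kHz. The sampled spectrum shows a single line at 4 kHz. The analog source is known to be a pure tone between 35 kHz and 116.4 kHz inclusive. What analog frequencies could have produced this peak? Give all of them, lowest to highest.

54 kHz, 62 kHz, 83 kHz, 91 kHz, 112 kHz

Frequencies that alias to 4 kHz are k·fs ± 4 kHz for integer k ≥ 0.
k=0: 4 kHz.
k=1: 25 kHz, 33 kHz.
k=2: 54 kHz, 62 kHz.
k=3: 83 kHz, 91 kHz.
k=4: 112 kHz, 120 kHz.
k=5: 141 kHz, 149 kHz.
Within [35 kHz, 116.4 kHz]: 54 kHz, 62 kHz, 83 kHz, 91 kHz, 112 kHz.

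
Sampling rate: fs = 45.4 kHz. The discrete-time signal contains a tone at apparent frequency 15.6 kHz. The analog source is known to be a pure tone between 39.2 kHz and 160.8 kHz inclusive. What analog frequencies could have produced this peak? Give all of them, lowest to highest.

Frequencies that alias to 15.6 kHz are k·fs ± 15.6 kHz for integer k ≥ 0.
k=0: 15.6 kHz.
k=1: 29.8 kHz, 61 kHz.
k=2: 75.2 kHz, 106.4 kHz.
k=3: 120.6 kHz, 151.8 kHz.
k=4: 166 kHz, 197.2 kHz.
Within [39.2 kHz, 160.8 kHz]: 61 kHz, 75.2 kHz, 106.4 kHz, 120.6 kHz, 151.8 kHz.

61 kHz, 75.2 kHz, 106.4 kHz, 120.6 kHz, 151.8 kHz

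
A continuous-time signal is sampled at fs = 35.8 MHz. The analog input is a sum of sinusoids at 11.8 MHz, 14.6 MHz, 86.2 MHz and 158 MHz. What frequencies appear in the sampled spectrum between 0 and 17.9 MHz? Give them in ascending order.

fs/2 = 17.9 MHz.
11.8 MHz ≤ fs/2 = 17.9 MHz, passes unchanged.
14.6 MHz ≤ fs/2 = 17.9 MHz, passes unchanged.
86.2 MHz mod fs = 14.6 MHz.
14.6 MHz ≤ fs/2 = 17.9 MHz, appears at 14.6 MHz.
158 MHz mod fs = 14.8 MHz.
14.8 MHz ≤ fs/2 = 17.9 MHz, appears at 14.8 MHz.
Distinct values: {11.8 MHz, 14.6 MHz, 14.8 MHz}.

11.8 MHz, 14.6 MHz, 14.8 MHz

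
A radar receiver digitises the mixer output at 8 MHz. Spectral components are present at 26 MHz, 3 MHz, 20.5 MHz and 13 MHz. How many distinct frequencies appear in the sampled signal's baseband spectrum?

fs/2 = 4 MHz.
26 MHz mod fs = 2 MHz.
2 MHz ≤ fs/2 = 4 MHz, appears at 2 MHz.
3 MHz ≤ fs/2 = 4 MHz, passes unchanged.
20.5 MHz mod fs = 4.5 MHz.
4.5 MHz > fs/2 = 4 MHz, folds to fs − 4.5 MHz = 3.5 MHz.
13 MHz mod fs = 5 MHz.
5 MHz > fs/2 = 4 MHz, folds to fs − 5 MHz = 3 MHz.
Distinct values: {2 MHz, 3 MHz, 3.5 MHz} → 3.

3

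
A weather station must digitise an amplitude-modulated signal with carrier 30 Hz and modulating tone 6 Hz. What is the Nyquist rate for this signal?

AM sidebands sit at fc ± fm = 24 Hz and 36 Hz.
Highest-frequency component: 36 Hz.
Nyquist rate = 2 × 36 Hz = 72 Hz.

72 Hz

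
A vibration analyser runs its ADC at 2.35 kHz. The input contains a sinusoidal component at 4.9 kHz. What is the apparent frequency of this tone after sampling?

0.2 kHz

4.9 kHz mod fs = 0.2 kHz.
0.2 kHz ≤ fs/2 = 1.175 kHz, appears at 0.2 kHz.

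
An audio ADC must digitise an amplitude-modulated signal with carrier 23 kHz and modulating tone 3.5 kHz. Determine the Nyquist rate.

AM sidebands sit at fc ± fm = 19.5 kHz and 26.5 kHz.
Highest-frequency component: 26.5 kHz.
Nyquist rate = 2 × 26.5 kHz = 53 kHz.

53 kHz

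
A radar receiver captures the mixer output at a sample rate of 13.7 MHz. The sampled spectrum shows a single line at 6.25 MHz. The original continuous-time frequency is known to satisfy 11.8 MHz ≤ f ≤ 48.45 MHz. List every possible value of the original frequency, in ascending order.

Frequencies that alias to 6.25 MHz are k·fs ± 6.25 MHz for integer k ≥ 0.
k=0: 6.25 MHz.
k=1: 7.45 MHz, 19.95 MHz.
k=2: 21.15 MHz, 33.65 MHz.
k=3: 34.85 MHz, 47.35 MHz.
k=4: 48.55 MHz, 61.05 MHz.
Within [11.8 MHz, 48.45 MHz]: 19.95 MHz, 21.15 MHz, 33.65 MHz, 34.85 MHz, 47.35 MHz.

19.95 MHz, 21.15 MHz, 33.65 MHz, 34.85 MHz, 47.35 MHz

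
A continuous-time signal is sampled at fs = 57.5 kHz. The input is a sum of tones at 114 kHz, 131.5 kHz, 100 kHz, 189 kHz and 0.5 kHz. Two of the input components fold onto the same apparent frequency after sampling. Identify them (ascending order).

131.5 kHz, 189 kHz

fs/2 = 28.75 kHz.
114 kHz mod fs = 56.5 kHz.
56.5 kHz > fs/2 = 28.75 kHz, folds to fs − 56.5 kHz = 1 kHz.
131.5 kHz mod fs = 16.5 kHz.
16.5 kHz ≤ fs/2 = 28.75 kHz, appears at 16.5 kHz.
100 kHz mod fs = 42.5 kHz.
42.5 kHz > fs/2 = 28.75 kHz, folds to fs − 42.5 kHz = 15 kHz.
189 kHz mod fs = 16.5 kHz.
16.5 kHz ≤ fs/2 = 28.75 kHz, appears at 16.5 kHz.
0.5 kHz ≤ fs/2 = 28.75 kHz, passes unchanged.
131.5 kHz and 189 kHz both map to 16.5 kHz.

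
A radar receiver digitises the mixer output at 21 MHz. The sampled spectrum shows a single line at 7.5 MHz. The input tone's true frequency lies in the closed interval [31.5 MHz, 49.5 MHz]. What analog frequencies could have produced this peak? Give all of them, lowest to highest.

34.5 MHz, 49.5 MHz

Frequencies that alias to 7.5 MHz are k·fs ± 7.5 MHz for integer k ≥ 0.
k=0: 7.5 MHz.
k=1: 13.5 MHz, 28.5 MHz.
k=2: 34.5 MHz, 49.5 MHz.
k=3: 55.5 MHz, 70.5 MHz.
Within [31.5 MHz, 49.5 MHz]: 34.5 MHz, 49.5 MHz.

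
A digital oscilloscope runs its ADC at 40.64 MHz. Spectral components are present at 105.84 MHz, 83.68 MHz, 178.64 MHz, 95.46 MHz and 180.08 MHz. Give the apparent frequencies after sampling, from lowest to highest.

2.4 MHz, 14.18 MHz, 16.08 MHz, 17.52 MHz

fs/2 = 20.32 MHz.
105.84 MHz mod fs = 24.56 MHz.
24.56 MHz > fs/2 = 20.32 MHz, folds to fs − 24.56 MHz = 16.08 MHz.
83.68 MHz mod fs = 2.4 MHz.
2.4 MHz ≤ fs/2 = 20.32 MHz, appears at 2.4 MHz.
178.64 MHz mod fs = 16.08 MHz.
16.08 MHz ≤ fs/2 = 20.32 MHz, appears at 16.08 MHz.
95.46 MHz mod fs = 14.18 MHz.
14.18 MHz ≤ fs/2 = 20.32 MHz, appears at 14.18 MHz.
180.08 MHz mod fs = 17.52 MHz.
17.52 MHz ≤ fs/2 = 20.32 MHz, appears at 17.52 MHz.
Distinct values: {2.4 MHz, 14.18 MHz, 16.08 MHz, 17.52 MHz}.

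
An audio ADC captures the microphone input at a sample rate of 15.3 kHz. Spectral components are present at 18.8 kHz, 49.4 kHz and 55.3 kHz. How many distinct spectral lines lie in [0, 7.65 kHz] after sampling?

2

fs/2 = 7.65 kHz.
18.8 kHz mod fs = 3.5 kHz.
3.5 kHz ≤ fs/2 = 7.65 kHz, appears at 3.5 kHz.
49.4 kHz mod fs = 3.5 kHz.
3.5 kHz ≤ fs/2 = 7.65 kHz, appears at 3.5 kHz.
55.3 kHz mod fs = 9.4 kHz.
9.4 kHz > fs/2 = 7.65 kHz, folds to fs − 9.4 kHz = 5.9 kHz.
Distinct values: {3.5 kHz, 5.9 kHz} → 2.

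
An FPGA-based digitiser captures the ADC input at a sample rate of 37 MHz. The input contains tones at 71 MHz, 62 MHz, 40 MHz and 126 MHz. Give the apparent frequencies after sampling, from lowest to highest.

fs/2 = 18.5 MHz.
71 MHz mod fs = 34 MHz.
34 MHz > fs/2 = 18.5 MHz, folds to fs − 34 MHz = 3 MHz.
62 MHz mod fs = 25 MHz.
25 MHz > fs/2 = 18.5 MHz, folds to fs − 25 MHz = 12 MHz.
40 MHz mod fs = 3 MHz.
3 MHz ≤ fs/2 = 18.5 MHz, appears at 3 MHz.
126 MHz mod fs = 15 MHz.
15 MHz ≤ fs/2 = 18.5 MHz, appears at 15 MHz.
Distinct values: {3 MHz, 12 MHz, 15 MHz}.

3 MHz, 12 MHz, 15 MHz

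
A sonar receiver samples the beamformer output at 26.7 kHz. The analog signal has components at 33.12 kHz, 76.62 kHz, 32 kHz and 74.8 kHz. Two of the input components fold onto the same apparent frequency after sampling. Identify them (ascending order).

32 kHz, 74.8 kHz

fs/2 = 13.35 kHz.
33.12 kHz mod fs = 6.42 kHz.
6.42 kHz ≤ fs/2 = 13.35 kHz, appears at 6.42 kHz.
76.62 kHz mod fs = 23.22 kHz.
23.22 kHz > fs/2 = 13.35 kHz, folds to fs − 23.22 kHz = 3.48 kHz.
32 kHz mod fs = 5.3 kHz.
5.3 kHz ≤ fs/2 = 13.35 kHz, appears at 5.3 kHz.
74.8 kHz mod fs = 21.4 kHz.
21.4 kHz > fs/2 = 13.35 kHz, folds to fs − 21.4 kHz = 5.3 kHz.
32 kHz and 74.8 kHz both map to 5.3 kHz.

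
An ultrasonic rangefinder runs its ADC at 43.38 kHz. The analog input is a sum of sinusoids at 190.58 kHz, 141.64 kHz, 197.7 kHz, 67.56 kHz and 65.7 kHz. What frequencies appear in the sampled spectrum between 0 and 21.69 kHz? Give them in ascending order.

11.5 kHz, 17.06 kHz, 19.2 kHz, 21.06 kHz

fs/2 = 21.69 kHz.
190.58 kHz mod fs = 17.06 kHz.
17.06 kHz ≤ fs/2 = 21.69 kHz, appears at 17.06 kHz.
141.64 kHz mod fs = 11.5 kHz.
11.5 kHz ≤ fs/2 = 21.69 kHz, appears at 11.5 kHz.
197.7 kHz mod fs = 24.18 kHz.
24.18 kHz > fs/2 = 21.69 kHz, folds to fs − 24.18 kHz = 19.2 kHz.
67.56 kHz mod fs = 24.18 kHz.
24.18 kHz > fs/2 = 21.69 kHz, folds to fs − 24.18 kHz = 19.2 kHz.
65.7 kHz mod fs = 22.32 kHz.
22.32 kHz > fs/2 = 21.69 kHz, folds to fs − 22.32 kHz = 21.06 kHz.
Distinct values: {11.5 kHz, 17.06 kHz, 19.2 kHz, 21.06 kHz}.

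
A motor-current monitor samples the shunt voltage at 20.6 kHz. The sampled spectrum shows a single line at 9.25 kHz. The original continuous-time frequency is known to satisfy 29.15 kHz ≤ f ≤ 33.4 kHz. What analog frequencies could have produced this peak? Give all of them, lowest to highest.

29.85 kHz, 31.95 kHz

Frequencies that alias to 9.25 kHz are k·fs ± 9.25 kHz for integer k ≥ 0.
k=0: 9.25 kHz.
k=1: 11.35 kHz, 29.85 kHz.
k=2: 31.95 kHz, 50.45 kHz.
k=3: 52.55 kHz, 71.05 kHz.
Within [29.15 kHz, 33.4 kHz]: 29.85 kHz, 31.95 kHz.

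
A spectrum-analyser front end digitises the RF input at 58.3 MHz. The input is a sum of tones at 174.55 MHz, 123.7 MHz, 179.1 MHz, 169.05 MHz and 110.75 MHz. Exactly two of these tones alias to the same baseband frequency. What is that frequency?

5.85 MHz

fs/2 = 29.15 MHz.
174.55 MHz mod fs = 57.95 MHz.
57.95 MHz > fs/2 = 29.15 MHz, folds to fs − 57.95 MHz = 0.35 MHz.
123.7 MHz mod fs = 7.1 MHz.
7.1 MHz ≤ fs/2 = 29.15 MHz, appears at 7.1 MHz.
179.1 MHz mod fs = 4.2 MHz.
4.2 MHz ≤ fs/2 = 29.15 MHz, appears at 4.2 MHz.
169.05 MHz mod fs = 52.45 MHz.
52.45 MHz > fs/2 = 29.15 MHz, folds to fs − 52.45 MHz = 5.85 MHz.
110.75 MHz mod fs = 52.45 MHz.
52.45 MHz > fs/2 = 29.15 MHz, folds to fs − 52.45 MHz = 5.85 MHz.
110.75 MHz and 169.05 MHz both map to 5.85 MHz.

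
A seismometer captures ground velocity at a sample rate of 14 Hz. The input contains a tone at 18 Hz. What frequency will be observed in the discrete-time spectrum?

18 Hz mod fs = 4 Hz.
4 Hz ≤ fs/2 = 7 Hz, appears at 4 Hz.

4 Hz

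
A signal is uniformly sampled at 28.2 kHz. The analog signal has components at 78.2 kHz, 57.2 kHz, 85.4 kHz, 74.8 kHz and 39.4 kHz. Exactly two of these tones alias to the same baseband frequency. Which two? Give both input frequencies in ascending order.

57.2 kHz, 85.4 kHz

fs/2 = 14.1 kHz.
78.2 kHz mod fs = 21.8 kHz.
21.8 kHz > fs/2 = 14.1 kHz, folds to fs − 21.8 kHz = 6.4 kHz.
57.2 kHz mod fs = 0.8 kHz.
0.8 kHz ≤ fs/2 = 14.1 kHz, appears at 0.8 kHz.
85.4 kHz mod fs = 0.8 kHz.
0.8 kHz ≤ fs/2 = 14.1 kHz, appears at 0.8 kHz.
74.8 kHz mod fs = 18.4 kHz.
18.4 kHz > fs/2 = 14.1 kHz, folds to fs − 18.4 kHz = 9.8 kHz.
39.4 kHz mod fs = 11.2 kHz.
11.2 kHz ≤ fs/2 = 14.1 kHz, appears at 11.2 kHz.
57.2 kHz and 85.4 kHz both map to 0.8 kHz.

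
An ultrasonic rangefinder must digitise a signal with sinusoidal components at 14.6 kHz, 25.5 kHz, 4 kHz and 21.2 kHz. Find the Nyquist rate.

Highest-frequency component: 25.5 kHz.
Nyquist rate = 2 × 25.5 kHz = 51 kHz.

51 kHz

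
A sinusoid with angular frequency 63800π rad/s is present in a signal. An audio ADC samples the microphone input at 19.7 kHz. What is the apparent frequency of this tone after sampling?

7.5 kHz

ω = 63800π rad/s → f = ω/(2π) = 31900 Hz = 31.9 kHz.
31.9 kHz mod fs = 12.2 kHz.
12.2 kHz > fs/2 = 9.85 kHz, folds to fs − 12.2 kHz = 7.5 kHz.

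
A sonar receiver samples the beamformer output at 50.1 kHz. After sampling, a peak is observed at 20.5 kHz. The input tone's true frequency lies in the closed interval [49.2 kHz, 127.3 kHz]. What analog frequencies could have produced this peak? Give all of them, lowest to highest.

Frequencies that alias to 20.5 kHz are k·fs ± 20.5 kHz for integer k ≥ 0.
k=0: 20.5 kHz.
k=1: 29.6 kHz, 70.6 kHz.
k=2: 79.7 kHz, 120.7 kHz.
k=3: 129.8 kHz, 170.8 kHz.
Within [49.2 kHz, 127.3 kHz]: 70.6 kHz, 79.7 kHz, 120.7 kHz.

70.6 kHz, 79.7 kHz, 120.7 kHz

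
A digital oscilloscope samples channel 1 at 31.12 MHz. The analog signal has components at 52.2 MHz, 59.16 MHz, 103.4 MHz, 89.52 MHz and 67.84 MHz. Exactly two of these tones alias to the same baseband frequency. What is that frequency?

10.04 MHz

fs/2 = 15.56 MHz.
52.2 MHz mod fs = 21.08 MHz.
21.08 MHz > fs/2 = 15.56 MHz, folds to fs − 21.08 MHz = 10.04 MHz.
59.16 MHz mod fs = 28.04 MHz.
28.04 MHz > fs/2 = 15.56 MHz, folds to fs − 28.04 MHz = 3.08 MHz.
103.4 MHz mod fs = 10.04 MHz.
10.04 MHz ≤ fs/2 = 15.56 MHz, appears at 10.04 MHz.
89.52 MHz mod fs = 27.28 MHz.
27.28 MHz > fs/2 = 15.56 MHz, folds to fs − 27.28 MHz = 3.84 MHz.
67.84 MHz mod fs = 5.6 MHz.
5.6 MHz ≤ fs/2 = 15.56 MHz, appears at 5.6 MHz.
52.2 MHz and 103.4 MHz both map to 10.04 MHz.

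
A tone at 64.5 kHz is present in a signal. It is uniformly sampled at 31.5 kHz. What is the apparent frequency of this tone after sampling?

1.5 kHz

64.5 kHz mod fs = 1.5 kHz.
1.5 kHz ≤ fs/2 = 15.75 kHz, appears at 1.5 kHz.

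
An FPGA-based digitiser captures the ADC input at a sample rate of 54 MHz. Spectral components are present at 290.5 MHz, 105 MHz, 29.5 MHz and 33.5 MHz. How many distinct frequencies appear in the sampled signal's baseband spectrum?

3

fs/2 = 27 MHz.
290.5 MHz mod fs = 20.5 MHz.
20.5 MHz ≤ fs/2 = 27 MHz, appears at 20.5 MHz.
105 MHz mod fs = 51 MHz.
51 MHz > fs/2 = 27 MHz, folds to fs − 51 MHz = 3 MHz.
29.5 MHz > fs/2 = 27 MHz, folds to fs − 29.5 MHz = 24.5 MHz.
33.5 MHz > fs/2 = 27 MHz, folds to fs − 33.5 MHz = 20.5 MHz.
Distinct values: {3 MHz, 20.5 MHz, 24.5 MHz} → 3.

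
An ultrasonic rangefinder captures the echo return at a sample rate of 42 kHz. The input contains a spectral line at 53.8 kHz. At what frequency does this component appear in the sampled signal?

53.8 kHz mod fs = 11.8 kHz.
11.8 kHz ≤ fs/2 = 21 kHz, appears at 11.8 kHz.

11.8 kHz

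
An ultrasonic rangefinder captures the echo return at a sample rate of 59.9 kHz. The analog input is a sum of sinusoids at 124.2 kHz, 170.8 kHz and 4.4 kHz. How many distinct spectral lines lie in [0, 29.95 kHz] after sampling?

2

fs/2 = 29.95 kHz.
124.2 kHz mod fs = 4.4 kHz.
4.4 kHz ≤ fs/2 = 29.95 kHz, appears at 4.4 kHz.
170.8 kHz mod fs = 51 kHz.
51 kHz > fs/2 = 29.95 kHz, folds to fs − 51 kHz = 8.9 kHz.
4.4 kHz ≤ fs/2 = 29.95 kHz, passes unchanged.
Distinct values: {4.4 kHz, 8.9 kHz} → 2.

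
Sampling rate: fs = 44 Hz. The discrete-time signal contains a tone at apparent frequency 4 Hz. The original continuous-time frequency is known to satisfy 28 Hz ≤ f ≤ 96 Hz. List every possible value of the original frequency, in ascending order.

40 Hz, 48 Hz, 84 Hz, 92 Hz

Frequencies that alias to 4 Hz are k·fs ± 4 Hz for integer k ≥ 0.
k=0: 4 Hz.
k=1: 40 Hz, 48 Hz.
k=2: 84 Hz, 92 Hz.
k=3: 128 Hz, 136 Hz.
Within [28 Hz, 96 Hz]: 40 Hz, 48 Hz, 84 Hz, 92 Hz.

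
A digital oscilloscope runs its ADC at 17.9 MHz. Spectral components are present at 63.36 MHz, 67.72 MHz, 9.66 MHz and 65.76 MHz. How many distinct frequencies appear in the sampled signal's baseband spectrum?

3

fs/2 = 8.95 MHz.
63.36 MHz mod fs = 9.66 MHz.
9.66 MHz > fs/2 = 8.95 MHz, folds to fs − 9.66 MHz = 8.24 MHz.
67.72 MHz mod fs = 14.02 MHz.
14.02 MHz > fs/2 = 8.95 MHz, folds to fs − 14.02 MHz = 3.88 MHz.
9.66 MHz > fs/2 = 8.95 MHz, folds to fs − 9.66 MHz = 8.24 MHz.
65.76 MHz mod fs = 12.06 MHz.
12.06 MHz > fs/2 = 8.95 MHz, folds to fs − 12.06 MHz = 5.84 MHz.
Distinct values: {3.88 MHz, 5.84 MHz, 8.24 MHz} → 3.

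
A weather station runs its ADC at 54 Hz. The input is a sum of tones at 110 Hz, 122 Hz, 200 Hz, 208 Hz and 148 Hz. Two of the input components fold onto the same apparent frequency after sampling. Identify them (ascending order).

122 Hz, 148 Hz

fs/2 = 27 Hz.
110 Hz mod fs = 2 Hz.
2 Hz ≤ fs/2 = 27 Hz, appears at 2 Hz.
122 Hz mod fs = 14 Hz.
14 Hz ≤ fs/2 = 27 Hz, appears at 14 Hz.
200 Hz mod fs = 38 Hz.
38 Hz > fs/2 = 27 Hz, folds to fs − 38 Hz = 16 Hz.
208 Hz mod fs = 46 Hz.
46 Hz > fs/2 = 27 Hz, folds to fs − 46 Hz = 8 Hz.
148 Hz mod fs = 40 Hz.
40 Hz > fs/2 = 27 Hz, folds to fs − 40 Hz = 14 Hz.
122 Hz and 148 Hz both map to 14 Hz.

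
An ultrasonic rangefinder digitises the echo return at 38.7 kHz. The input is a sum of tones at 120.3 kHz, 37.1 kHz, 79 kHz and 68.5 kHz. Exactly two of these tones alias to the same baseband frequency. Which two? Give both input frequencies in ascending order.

fs/2 = 19.35 kHz.
120.3 kHz mod fs = 4.2 kHz.
4.2 kHz ≤ fs/2 = 19.35 kHz, appears at 4.2 kHz.
37.1 kHz > fs/2 = 19.35 kHz, folds to fs − 37.1 kHz = 1.6 kHz.
79 kHz mod fs = 1.6 kHz.
1.6 kHz ≤ fs/2 = 19.35 kHz, appears at 1.6 kHz.
68.5 kHz mod fs = 29.8 kHz.
29.8 kHz > fs/2 = 19.35 kHz, folds to fs − 29.8 kHz = 8.9 kHz.
37.1 kHz and 79 kHz both map to 1.6 kHz.

37.1 kHz, 79 kHz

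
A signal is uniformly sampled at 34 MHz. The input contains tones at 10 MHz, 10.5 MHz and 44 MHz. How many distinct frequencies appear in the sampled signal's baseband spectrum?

2

fs/2 = 17 MHz.
10 MHz ≤ fs/2 = 17 MHz, passes unchanged.
10.5 MHz ≤ fs/2 = 17 MHz, passes unchanged.
44 MHz mod fs = 10 MHz.
10 MHz ≤ fs/2 = 17 MHz, appears at 10 MHz.
Distinct values: {10 MHz, 10.5 MHz} → 2.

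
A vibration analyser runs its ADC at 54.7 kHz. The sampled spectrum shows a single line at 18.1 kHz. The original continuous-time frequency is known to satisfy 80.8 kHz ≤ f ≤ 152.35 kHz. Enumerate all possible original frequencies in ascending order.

Frequencies that alias to 18.1 kHz are k·fs ± 18.1 kHz for integer k ≥ 0.
k=0: 18.1 kHz.
k=1: 36.6 kHz, 72.8 kHz.
k=2: 91.3 kHz, 127.5 kHz.
k=3: 146 kHz, 182.2 kHz.
k=4: 200.7 kHz, 236.9 kHz.
Within [80.8 kHz, 152.35 kHz]: 91.3 kHz, 127.5 kHz, 146 kHz.

91.3 kHz, 127.5 kHz, 146 kHz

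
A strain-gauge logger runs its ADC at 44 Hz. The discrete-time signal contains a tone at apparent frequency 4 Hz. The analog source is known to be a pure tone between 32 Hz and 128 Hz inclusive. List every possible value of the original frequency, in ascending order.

40 Hz, 48 Hz, 84 Hz, 92 Hz, 128 Hz

Frequencies that alias to 4 Hz are k·fs ± 4 Hz for integer k ≥ 0.
k=0: 4 Hz.
k=1: 40 Hz, 48 Hz.
k=2: 84 Hz, 92 Hz.
k=3: 128 Hz, 136 Hz.
k=4: 172 Hz, 180 Hz.
Within [32 Hz, 128 Hz]: 40 Hz, 48 Hz, 84 Hz, 92 Hz, 128 Hz.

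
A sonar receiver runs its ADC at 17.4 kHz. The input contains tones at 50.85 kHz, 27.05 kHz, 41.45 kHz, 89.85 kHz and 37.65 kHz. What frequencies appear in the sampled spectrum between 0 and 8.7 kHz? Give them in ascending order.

fs/2 = 8.7 kHz.
50.85 kHz mod fs = 16.05 kHz.
16.05 kHz > fs/2 = 8.7 kHz, folds to fs − 16.05 kHz = 1.35 kHz.
27.05 kHz mod fs = 9.65 kHz.
9.65 kHz > fs/2 = 8.7 kHz, folds to fs − 9.65 kHz = 7.75 kHz.
41.45 kHz mod fs = 6.65 kHz.
6.65 kHz ≤ fs/2 = 8.7 kHz, appears at 6.65 kHz.
89.85 kHz mod fs = 2.85 kHz.
2.85 kHz ≤ fs/2 = 8.7 kHz, appears at 2.85 kHz.
37.65 kHz mod fs = 2.85 kHz.
2.85 kHz ≤ fs/2 = 8.7 kHz, appears at 2.85 kHz.
Distinct values: {1.35 kHz, 2.85 kHz, 6.65 kHz, 7.75 kHz}.

1.35 kHz, 2.85 kHz, 6.65 kHz, 7.75 kHz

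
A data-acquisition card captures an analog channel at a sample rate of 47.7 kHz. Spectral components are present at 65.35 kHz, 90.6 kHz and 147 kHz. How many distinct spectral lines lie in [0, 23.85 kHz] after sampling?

fs/2 = 23.85 kHz.
65.35 kHz mod fs = 17.65 kHz.
17.65 kHz ≤ fs/2 = 23.85 kHz, appears at 17.65 kHz.
90.6 kHz mod fs = 42.9 kHz.
42.9 kHz > fs/2 = 23.85 kHz, folds to fs − 42.9 kHz = 4.8 kHz.
147 kHz mod fs = 3.9 kHz.
3.9 kHz ≤ fs/2 = 23.85 kHz, appears at 3.9 kHz.
Distinct values: {3.9 kHz, 4.8 kHz, 17.65 kHz} → 3.

3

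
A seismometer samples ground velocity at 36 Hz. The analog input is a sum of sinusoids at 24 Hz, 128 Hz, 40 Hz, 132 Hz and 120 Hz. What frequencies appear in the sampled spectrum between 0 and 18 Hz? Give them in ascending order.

fs/2 = 18 Hz.
24 Hz > fs/2 = 18 Hz, folds to fs − 24 Hz = 12 Hz.
128 Hz mod fs = 20 Hz.
20 Hz > fs/2 = 18 Hz, folds to fs − 20 Hz = 16 Hz.
40 Hz mod fs = 4 Hz.
4 Hz ≤ fs/2 = 18 Hz, appears at 4 Hz.
132 Hz mod fs = 24 Hz.
24 Hz > fs/2 = 18 Hz, folds to fs − 24 Hz = 12 Hz.
120 Hz mod fs = 12 Hz.
12 Hz ≤ fs/2 = 18 Hz, appears at 12 Hz.
Distinct values: {4 Hz, 12 Hz, 16 Hz}.

4 Hz, 12 Hz, 16 Hz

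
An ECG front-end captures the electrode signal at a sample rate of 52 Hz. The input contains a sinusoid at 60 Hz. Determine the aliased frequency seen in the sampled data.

8 Hz

60 Hz mod fs = 8 Hz.
8 Hz ≤ fs/2 = 26 Hz, appears at 8 Hz.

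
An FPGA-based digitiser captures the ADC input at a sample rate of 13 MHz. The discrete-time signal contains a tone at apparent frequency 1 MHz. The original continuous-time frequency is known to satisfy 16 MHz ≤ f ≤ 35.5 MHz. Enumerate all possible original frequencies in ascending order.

25 MHz, 27 MHz

Frequencies that alias to 1 MHz are k·fs ± 1 MHz for integer k ≥ 0.
k=0: 1 MHz.
k=1: 12 MHz, 14 MHz.
k=2: 25 MHz, 27 MHz.
k=3: 38 MHz, 40 MHz.
Within [16 MHz, 35.5 MHz]: 25 MHz, 27 MHz.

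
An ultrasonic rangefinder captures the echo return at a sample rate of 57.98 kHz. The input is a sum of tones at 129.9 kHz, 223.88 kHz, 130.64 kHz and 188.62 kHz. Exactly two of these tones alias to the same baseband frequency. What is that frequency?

fs/2 = 28.99 kHz.
129.9 kHz mod fs = 13.94 kHz.
13.94 kHz ≤ fs/2 = 28.99 kHz, appears at 13.94 kHz.
223.88 kHz mod fs = 49.94 kHz.
49.94 kHz > fs/2 = 28.99 kHz, folds to fs − 49.94 kHz = 8.04 kHz.
130.64 kHz mod fs = 14.68 kHz.
14.68 kHz ≤ fs/2 = 28.99 kHz, appears at 14.68 kHz.
188.62 kHz mod fs = 14.68 kHz.
14.68 kHz ≤ fs/2 = 28.99 kHz, appears at 14.68 kHz.
130.64 kHz and 188.62 kHz both map to 14.68 kHz.

14.68 kHz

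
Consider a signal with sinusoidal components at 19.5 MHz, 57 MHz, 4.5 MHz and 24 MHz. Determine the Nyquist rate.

Highest-frequency component: 57 MHz.
Nyquist rate = 2 × 57 MHz = 114 MHz.

114 MHz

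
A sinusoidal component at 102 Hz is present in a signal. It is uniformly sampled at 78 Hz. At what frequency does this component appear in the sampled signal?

102 Hz mod fs = 24 Hz.
24 Hz ≤ fs/2 = 39 Hz, appears at 24 Hz.

24 Hz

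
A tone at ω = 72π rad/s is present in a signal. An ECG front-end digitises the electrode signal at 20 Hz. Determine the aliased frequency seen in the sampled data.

ω = 72π rad/s → f = ω/(2π) = 36 Hz.
36 Hz mod fs = 16 Hz.
16 Hz > fs/2 = 10 Hz, folds to fs − 16 Hz = 4 Hz.

4 Hz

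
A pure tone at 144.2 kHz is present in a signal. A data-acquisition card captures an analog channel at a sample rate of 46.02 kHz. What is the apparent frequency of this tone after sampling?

144.2 kHz mod fs = 6.14 kHz.
6.14 kHz ≤ fs/2 = 23.01 kHz, appears at 6.14 kHz.

6.14 kHz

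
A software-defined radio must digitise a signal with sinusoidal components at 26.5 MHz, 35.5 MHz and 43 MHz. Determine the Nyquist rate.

Highest-frequency component: 43 MHz.
Nyquist rate = 2 × 43 MHz = 86 MHz.

86 MHz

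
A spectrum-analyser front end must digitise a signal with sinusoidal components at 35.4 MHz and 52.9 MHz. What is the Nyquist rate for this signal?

Highest-frequency component: 52.9 MHz.
Nyquist rate = 2 × 52.9 MHz = 105.8 MHz.

105.8 MHz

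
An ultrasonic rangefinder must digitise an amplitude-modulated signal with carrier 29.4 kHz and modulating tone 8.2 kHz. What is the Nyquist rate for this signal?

AM sidebands sit at fc ± fm = 21.2 kHz and 37.6 kHz.
Highest-frequency component: 37.6 kHz.
Nyquist rate = 2 × 37.6 kHz = 75.2 kHz.

75.2 kHz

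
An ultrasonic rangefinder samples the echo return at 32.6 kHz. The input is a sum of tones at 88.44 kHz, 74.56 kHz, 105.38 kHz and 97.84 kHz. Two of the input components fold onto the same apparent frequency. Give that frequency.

fs/2 = 16.3 kHz.
88.44 kHz mod fs = 23.24 kHz.
23.24 kHz > fs/2 = 16.3 kHz, folds to fs − 23.24 kHz = 9.36 kHz.
74.56 kHz mod fs = 9.36 kHz.
9.36 kHz ≤ fs/2 = 16.3 kHz, appears at 9.36 kHz.
105.38 kHz mod fs = 7.58 kHz.
7.58 kHz ≤ fs/2 = 16.3 kHz, appears at 7.58 kHz.
97.84 kHz mod fs = 0.04 kHz.
0.04 kHz ≤ fs/2 = 16.3 kHz, appears at 0.04 kHz.
74.56 kHz and 88.44 kHz both map to 9.36 kHz.

9.36 kHz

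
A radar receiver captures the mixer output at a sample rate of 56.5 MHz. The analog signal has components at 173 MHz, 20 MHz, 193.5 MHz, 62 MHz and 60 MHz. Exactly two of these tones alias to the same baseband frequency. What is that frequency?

3.5 MHz

fs/2 = 28.25 MHz.
173 MHz mod fs = 3.5 MHz.
3.5 MHz ≤ fs/2 = 28.25 MHz, appears at 3.5 MHz.
20 MHz ≤ fs/2 = 28.25 MHz, passes unchanged.
193.5 MHz mod fs = 24 MHz.
24 MHz ≤ fs/2 = 28.25 MHz, appears at 24 MHz.
62 MHz mod fs = 5.5 MHz.
5.5 MHz ≤ fs/2 = 28.25 MHz, appears at 5.5 MHz.
60 MHz mod fs = 3.5 MHz.
3.5 MHz ≤ fs/2 = 28.25 MHz, appears at 3.5 MHz.
60 MHz and 173 MHz both map to 3.5 MHz.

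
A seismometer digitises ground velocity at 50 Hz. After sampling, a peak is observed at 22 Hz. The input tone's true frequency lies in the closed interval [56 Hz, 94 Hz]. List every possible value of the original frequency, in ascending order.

Frequencies that alias to 22 Hz are k·fs ± 22 Hz for integer k ≥ 0.
k=0: 22 Hz.
k=1: 28 Hz, 72 Hz.
k=2: 78 Hz, 122 Hz.
k=3: 128 Hz, 172 Hz.
Within [56 Hz, 94 Hz]: 72 Hz, 78 Hz.

72 Hz, 78 Hz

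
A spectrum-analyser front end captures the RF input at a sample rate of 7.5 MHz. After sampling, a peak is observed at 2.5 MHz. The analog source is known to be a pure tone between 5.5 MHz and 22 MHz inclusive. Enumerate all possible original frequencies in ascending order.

Frequencies that alias to 2.5 MHz are k·fs ± 2.5 MHz for integer k ≥ 0.
k=0: 2.5 MHz.
k=1: 5 MHz, 10 MHz.
k=2: 12.5 MHz, 17.5 MHz.
k=3: 20 MHz, 25 MHz.
k=4: 27.5 MHz, 32.5 MHz.
Within [5.5 MHz, 22 MHz]: 10 MHz, 12.5 MHz, 17.5 MHz, 20 MHz.

10 MHz, 12.5 MHz, 17.5 MHz, 20 MHz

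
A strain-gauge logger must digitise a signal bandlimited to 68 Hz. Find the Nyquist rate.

136 Hz

Nyquist rate = 2 × 68 Hz = 136 Hz.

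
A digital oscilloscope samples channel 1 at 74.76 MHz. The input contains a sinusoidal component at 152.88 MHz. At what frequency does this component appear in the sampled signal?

152.88 MHz mod fs = 3.36 MHz.
3.36 MHz ≤ fs/2 = 37.38 MHz, appears at 3.36 MHz.

3.36 MHz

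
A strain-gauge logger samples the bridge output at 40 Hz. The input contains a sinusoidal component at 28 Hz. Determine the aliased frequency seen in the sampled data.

28 Hz > fs/2 = 20 Hz, folds to fs − 28 Hz = 12 Hz.

12 Hz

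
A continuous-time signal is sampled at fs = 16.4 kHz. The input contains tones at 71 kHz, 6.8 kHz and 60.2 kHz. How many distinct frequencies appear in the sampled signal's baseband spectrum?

2

fs/2 = 8.2 kHz.
71 kHz mod fs = 5.4 kHz.
5.4 kHz ≤ fs/2 = 8.2 kHz, appears at 5.4 kHz.
6.8 kHz ≤ fs/2 = 8.2 kHz, passes unchanged.
60.2 kHz mod fs = 11 kHz.
11 kHz > fs/2 = 8.2 kHz, folds to fs − 11 kHz = 5.4 kHz.
Distinct values: {5.4 kHz, 6.8 kHz} → 2.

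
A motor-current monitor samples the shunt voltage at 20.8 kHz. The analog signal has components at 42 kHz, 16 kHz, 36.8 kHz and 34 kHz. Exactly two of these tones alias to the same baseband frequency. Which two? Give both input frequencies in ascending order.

16 kHz, 36.8 kHz

fs/2 = 10.4 kHz.
42 kHz mod fs = 0.4 kHz.
0.4 kHz ≤ fs/2 = 10.4 kHz, appears at 0.4 kHz.
16 kHz > fs/2 = 10.4 kHz, folds to fs − 16 kHz = 4.8 kHz.
36.8 kHz mod fs = 16 kHz.
16 kHz > fs/2 = 10.4 kHz, folds to fs − 16 kHz = 4.8 kHz.
34 kHz mod fs = 13.2 kHz.
13.2 kHz > fs/2 = 10.4 kHz, folds to fs − 13.2 kHz = 7.6 kHz.
16 kHz and 36.8 kHz both map to 4.8 kHz.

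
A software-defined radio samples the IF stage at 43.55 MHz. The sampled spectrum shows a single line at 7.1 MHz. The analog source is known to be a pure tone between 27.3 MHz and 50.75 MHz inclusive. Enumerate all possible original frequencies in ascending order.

Frequencies that alias to 7.1 MHz are k·fs ± 7.1 MHz for integer k ≥ 0.
k=0: 7.1 MHz.
k=1: 36.45 MHz, 50.65 MHz.
k=2: 80 MHz, 94.2 MHz.
Within [27.3 MHz, 50.75 MHz]: 36.45 MHz, 50.65 MHz.

36.45 MHz, 50.65 MHz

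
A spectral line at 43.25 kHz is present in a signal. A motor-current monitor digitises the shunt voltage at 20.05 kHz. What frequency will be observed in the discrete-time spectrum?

43.25 kHz mod fs = 3.15 kHz.
3.15 kHz ≤ fs/2 = 10.025 kHz, appears at 3.15 kHz.

3.15 kHz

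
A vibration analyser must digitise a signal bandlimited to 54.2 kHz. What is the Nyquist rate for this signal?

108.4 kHz

Nyquist rate = 2 × 54.2 kHz = 108.4 kHz.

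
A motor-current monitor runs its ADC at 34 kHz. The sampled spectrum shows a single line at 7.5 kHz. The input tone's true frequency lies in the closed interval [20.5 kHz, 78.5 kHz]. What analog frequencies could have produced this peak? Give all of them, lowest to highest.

26.5 kHz, 41.5 kHz, 60.5 kHz, 75.5 kHz

Frequencies that alias to 7.5 kHz are k·fs ± 7.5 kHz for integer k ≥ 0.
k=0: 7.5 kHz.
k=1: 26.5 kHz, 41.5 kHz.
k=2: 60.5 kHz, 75.5 kHz.
k=3: 94.5 kHz, 109.5 kHz.
Within [20.5 kHz, 78.5 kHz]: 26.5 kHz, 41.5 kHz, 60.5 kHz, 75.5 kHz.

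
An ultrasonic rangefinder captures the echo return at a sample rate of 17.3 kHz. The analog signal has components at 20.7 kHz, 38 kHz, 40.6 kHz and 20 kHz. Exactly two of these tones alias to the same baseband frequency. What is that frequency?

3.4 kHz

fs/2 = 8.65 kHz.
20.7 kHz mod fs = 3.4 kHz.
3.4 kHz ≤ fs/2 = 8.65 kHz, appears at 3.4 kHz.
38 kHz mod fs = 3.4 kHz.
3.4 kHz ≤ fs/2 = 8.65 kHz, appears at 3.4 kHz.
40.6 kHz mod fs = 6 kHz.
6 kHz ≤ fs/2 = 8.65 kHz, appears at 6 kHz.
20 kHz mod fs = 2.7 kHz.
2.7 kHz ≤ fs/2 = 8.65 kHz, appears at 2.7 kHz.
20.7 kHz and 38 kHz both map to 3.4 kHz.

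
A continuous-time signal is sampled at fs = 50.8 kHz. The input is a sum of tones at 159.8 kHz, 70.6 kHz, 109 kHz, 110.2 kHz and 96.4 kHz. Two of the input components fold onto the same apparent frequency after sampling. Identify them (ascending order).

fs/2 = 25.4 kHz.
159.8 kHz mod fs = 7.4 kHz.
7.4 kHz ≤ fs/2 = 25.4 kHz, appears at 7.4 kHz.
70.6 kHz mod fs = 19.8 kHz.
19.8 kHz ≤ fs/2 = 25.4 kHz, appears at 19.8 kHz.
109 kHz mod fs = 7.4 kHz.
7.4 kHz ≤ fs/2 = 25.4 kHz, appears at 7.4 kHz.
110.2 kHz mod fs = 8.6 kHz.
8.6 kHz ≤ fs/2 = 25.4 kHz, appears at 8.6 kHz.
96.4 kHz mod fs = 45.6 kHz.
45.6 kHz > fs/2 = 25.4 kHz, folds to fs − 45.6 kHz = 5.2 kHz.
109 kHz and 159.8 kHz both map to 7.4 kHz.

109 kHz, 159.8 kHz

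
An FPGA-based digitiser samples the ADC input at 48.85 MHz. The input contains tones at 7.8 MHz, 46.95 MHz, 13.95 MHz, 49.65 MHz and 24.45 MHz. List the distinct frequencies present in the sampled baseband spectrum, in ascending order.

fs/2 = 24.425 MHz.
7.8 MHz ≤ fs/2 = 24.425 MHz, passes unchanged.
46.95 MHz > fs/2 = 24.425 MHz, folds to fs − 46.95 MHz = 1.9 MHz.
13.95 MHz ≤ fs/2 = 24.425 MHz, passes unchanged.
49.65 MHz mod fs = 0.8 MHz.
0.8 MHz ≤ fs/2 = 24.425 MHz, appears at 0.8 MHz.
24.45 MHz > fs/2 = 24.425 MHz, folds to fs − 24.45 MHz = 24.4 MHz.
Distinct values: {0.8 MHz, 1.9 MHz, 7.8 MHz, 13.95 MHz, 24.4 MHz}.

0.8 MHz, 1.9 MHz, 7.8 MHz, 13.95 MHz, 24.4 MHz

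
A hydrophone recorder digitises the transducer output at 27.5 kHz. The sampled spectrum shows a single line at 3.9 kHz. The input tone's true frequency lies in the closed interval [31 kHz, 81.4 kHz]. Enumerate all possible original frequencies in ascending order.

31.4 kHz, 51.1 kHz, 58.9 kHz, 78.6 kHz

Frequencies that alias to 3.9 kHz are k·fs ± 3.9 kHz for integer k ≥ 0.
k=0: 3.9 kHz.
k=1: 23.6 kHz, 31.4 kHz.
k=2: 51.1 kHz, 58.9 kHz.
k=3: 78.6 kHz, 86.4 kHz.
k=4: 106.1 kHz, 113.9 kHz.
Within [31 kHz, 81.4 kHz]: 31.4 kHz, 51.1 kHz, 58.9 kHz, 78.6 kHz.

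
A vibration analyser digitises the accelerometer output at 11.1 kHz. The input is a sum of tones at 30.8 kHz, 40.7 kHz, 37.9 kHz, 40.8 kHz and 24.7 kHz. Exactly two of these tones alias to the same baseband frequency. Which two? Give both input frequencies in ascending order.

fs/2 = 5.55 kHz.
30.8 kHz mod fs = 8.6 kHz.
8.6 kHz > fs/2 = 5.55 kHz, folds to fs − 8.6 kHz = 2.5 kHz.
40.7 kHz mod fs = 7.4 kHz.
7.4 kHz > fs/2 = 5.55 kHz, folds to fs − 7.4 kHz = 3.7 kHz.
37.9 kHz mod fs = 4.6 kHz.
4.6 kHz ≤ fs/2 = 5.55 kHz, appears at 4.6 kHz.
40.8 kHz mod fs = 7.5 kHz.
7.5 kHz > fs/2 = 5.55 kHz, folds to fs − 7.5 kHz = 3.6 kHz.
24.7 kHz mod fs = 2.5 kHz.
2.5 kHz ≤ fs/2 = 5.55 kHz, appears at 2.5 kHz.
24.7 kHz and 30.8 kHz both map to 2.5 kHz.

24.7 kHz, 30.8 kHz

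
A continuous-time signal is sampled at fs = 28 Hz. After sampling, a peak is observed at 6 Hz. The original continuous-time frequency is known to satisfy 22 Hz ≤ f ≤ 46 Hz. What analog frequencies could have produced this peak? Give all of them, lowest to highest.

Frequencies that alias to 6 Hz are k·fs ± 6 Hz for integer k ≥ 0.
k=0: 6 Hz.
k=1: 22 Hz, 34 Hz.
k=2: 50 Hz, 62 Hz.
Within [22 Hz, 46 Hz]: 22 Hz, 34 Hz.

22 Hz, 34 Hz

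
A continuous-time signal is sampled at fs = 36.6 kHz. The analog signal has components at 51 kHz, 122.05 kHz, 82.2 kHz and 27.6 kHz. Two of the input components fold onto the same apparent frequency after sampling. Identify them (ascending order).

27.6 kHz, 82.2 kHz

fs/2 = 18.3 kHz.
51 kHz mod fs = 14.4 kHz.
14.4 kHz ≤ fs/2 = 18.3 kHz, appears at 14.4 kHz.
122.05 kHz mod fs = 12.25 kHz.
12.25 kHz ≤ fs/2 = 18.3 kHz, appears at 12.25 kHz.
82.2 kHz mod fs = 9 kHz.
9 kHz ≤ fs/2 = 18.3 kHz, appears at 9 kHz.
27.6 kHz > fs/2 = 18.3 kHz, folds to fs − 27.6 kHz = 9 kHz.
27.6 kHz and 82.2 kHz both map to 9 kHz.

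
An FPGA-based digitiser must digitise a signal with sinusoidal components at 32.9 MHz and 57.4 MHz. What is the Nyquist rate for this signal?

Highest-frequency component: 57.4 MHz.
Nyquist rate = 2 × 57.4 MHz = 114.8 MHz.

114.8 MHz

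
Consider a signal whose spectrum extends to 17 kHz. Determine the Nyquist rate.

Nyquist rate = 2 × 17 kHz = 34 kHz.

34 kHz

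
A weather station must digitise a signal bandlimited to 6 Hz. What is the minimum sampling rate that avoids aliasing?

Nyquist rate = 2 × 6 Hz = 12 Hz.

12 Hz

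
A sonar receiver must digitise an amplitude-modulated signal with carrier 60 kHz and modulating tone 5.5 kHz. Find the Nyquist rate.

AM sidebands sit at fc ± fm = 54.5 kHz and 65.5 kHz.
Highest-frequency component: 65.5 kHz.
Nyquist rate = 2 × 65.5 kHz = 131 kHz.

131 kHz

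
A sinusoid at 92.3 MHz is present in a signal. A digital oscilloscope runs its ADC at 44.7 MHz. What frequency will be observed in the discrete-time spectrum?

92.3 MHz mod fs = 2.9 MHz.
2.9 MHz ≤ fs/2 = 22.35 MHz, appears at 2.9 MHz.

2.9 MHz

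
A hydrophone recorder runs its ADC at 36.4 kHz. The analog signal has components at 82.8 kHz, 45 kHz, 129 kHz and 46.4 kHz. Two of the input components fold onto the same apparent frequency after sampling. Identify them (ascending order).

fs/2 = 18.2 kHz.
82.8 kHz mod fs = 10 kHz.
10 kHz ≤ fs/2 = 18.2 kHz, appears at 10 kHz.
45 kHz mod fs = 8.6 kHz.
8.6 kHz ≤ fs/2 = 18.2 kHz, appears at 8.6 kHz.
129 kHz mod fs = 19.8 kHz.
19.8 kHz > fs/2 = 18.2 kHz, folds to fs − 19.8 kHz = 16.6 kHz.
46.4 kHz mod fs = 10 kHz.
10 kHz ≤ fs/2 = 18.2 kHz, appears at 10 kHz.
46.4 kHz and 82.8 kHz both map to 10 kHz.

46.4 kHz, 82.8 kHz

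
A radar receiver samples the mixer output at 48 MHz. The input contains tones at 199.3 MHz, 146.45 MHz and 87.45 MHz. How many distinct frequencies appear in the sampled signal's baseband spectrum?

3

fs/2 = 24 MHz.
199.3 MHz mod fs = 7.3 MHz.
7.3 MHz ≤ fs/2 = 24 MHz, appears at 7.3 MHz.
146.45 MHz mod fs = 2.45 MHz.
2.45 MHz ≤ fs/2 = 24 MHz, appears at 2.45 MHz.
87.45 MHz mod fs = 39.45 MHz.
39.45 MHz > fs/2 = 24 MHz, folds to fs − 39.45 MHz = 8.55 MHz.
Distinct values: {2.45 MHz, 7.3 MHz, 8.55 MHz} → 3.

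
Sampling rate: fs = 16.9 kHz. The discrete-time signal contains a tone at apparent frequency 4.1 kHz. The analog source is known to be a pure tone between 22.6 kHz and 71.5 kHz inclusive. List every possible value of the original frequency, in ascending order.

29.7 kHz, 37.9 kHz, 46.6 kHz, 54.8 kHz, 63.5 kHz

Frequencies that alias to 4.1 kHz are k·fs ± 4.1 kHz for integer k ≥ 0.
k=0: 4.1 kHz.
k=1: 12.8 kHz, 21 kHz.
k=2: 29.7 kHz, 37.9 kHz.
k=3: 46.6 kHz, 54.8 kHz.
k=4: 63.5 kHz, 71.7 kHz.
k=5: 80.4 kHz, 88.6 kHz.
Within [22.6 kHz, 71.5 kHz]: 29.7 kHz, 37.9 kHz, 46.6 kHz, 54.8 kHz, 63.5 kHz.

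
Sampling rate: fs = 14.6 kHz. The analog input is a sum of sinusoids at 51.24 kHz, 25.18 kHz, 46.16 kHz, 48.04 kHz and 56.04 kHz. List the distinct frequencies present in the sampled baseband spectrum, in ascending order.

fs/2 = 7.3 kHz.
51.24 kHz mod fs = 7.44 kHz.
7.44 kHz > fs/2 = 7.3 kHz, folds to fs − 7.44 kHz = 7.16 kHz.
25.18 kHz mod fs = 10.58 kHz.
10.58 kHz > fs/2 = 7.3 kHz, folds to fs − 10.58 kHz = 4.02 kHz.
46.16 kHz mod fs = 2.36 kHz.
2.36 kHz ≤ fs/2 = 7.3 kHz, appears at 2.36 kHz.
48.04 kHz mod fs = 4.24 kHz.
4.24 kHz ≤ fs/2 = 7.3 kHz, appears at 4.24 kHz.
56.04 kHz mod fs = 12.24 kHz.
12.24 kHz > fs/2 = 7.3 kHz, folds to fs − 12.24 kHz = 2.36 kHz.
Distinct values: {2.36 kHz, 4.02 kHz, 4.24 kHz, 7.16 kHz}.

2.36 kHz, 4.02 kHz, 4.24 kHz, 7.16 kHz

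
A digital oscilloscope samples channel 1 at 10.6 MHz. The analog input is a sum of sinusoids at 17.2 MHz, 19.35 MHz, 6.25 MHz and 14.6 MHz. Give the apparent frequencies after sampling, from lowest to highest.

1.85 MHz, 4 MHz, 4.35 MHz

fs/2 = 5.3 MHz.
17.2 MHz mod fs = 6.6 MHz.
6.6 MHz > fs/2 = 5.3 MHz, folds to fs − 6.6 MHz = 4 MHz.
19.35 MHz mod fs = 8.75 MHz.
8.75 MHz > fs/2 = 5.3 MHz, folds to fs − 8.75 MHz = 1.85 MHz.
6.25 MHz > fs/2 = 5.3 MHz, folds to fs − 6.25 MHz = 4.35 MHz.
14.6 MHz mod fs = 4 MHz.
4 MHz ≤ fs/2 = 5.3 MHz, appears at 4 MHz.
Distinct values: {1.85 MHz, 4 MHz, 4.35 MHz}.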